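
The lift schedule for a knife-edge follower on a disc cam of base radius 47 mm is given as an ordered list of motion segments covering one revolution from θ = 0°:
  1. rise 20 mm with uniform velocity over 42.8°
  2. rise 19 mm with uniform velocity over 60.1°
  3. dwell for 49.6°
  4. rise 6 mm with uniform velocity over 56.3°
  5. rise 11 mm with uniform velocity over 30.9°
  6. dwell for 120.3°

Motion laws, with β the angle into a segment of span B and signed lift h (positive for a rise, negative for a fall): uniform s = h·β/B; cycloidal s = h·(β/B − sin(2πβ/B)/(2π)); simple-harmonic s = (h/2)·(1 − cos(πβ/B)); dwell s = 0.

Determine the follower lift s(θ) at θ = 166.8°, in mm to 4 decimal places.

seg 1 [0°–42.8°] uniform, h=20: full span → s += 20 → s = 20.0000
seg 2 [42.8°–102.9°] uniform, h=19: full span → s += 19 → s = 39.0000
seg 3 [102.9°–152.5°] dwell: s stays 39.0000
seg 4 [152.5°–208.8°] uniform, h=6: θ=166.8° here. β=14.3, B=56.3. 6·14.3/56.3 = 1.5240 → s = 40.5240

40.5240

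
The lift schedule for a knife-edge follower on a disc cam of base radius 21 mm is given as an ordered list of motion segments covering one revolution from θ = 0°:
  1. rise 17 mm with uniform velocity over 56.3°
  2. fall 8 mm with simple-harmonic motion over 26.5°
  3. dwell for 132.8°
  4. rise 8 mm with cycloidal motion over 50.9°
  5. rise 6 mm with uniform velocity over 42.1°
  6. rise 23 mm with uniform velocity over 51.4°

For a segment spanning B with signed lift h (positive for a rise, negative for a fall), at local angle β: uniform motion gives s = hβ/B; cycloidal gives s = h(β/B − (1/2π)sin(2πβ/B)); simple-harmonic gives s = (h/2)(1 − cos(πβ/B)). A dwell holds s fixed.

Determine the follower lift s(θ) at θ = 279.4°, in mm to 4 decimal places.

seg 1 [0°–56.3°] uniform, h=17: full span → s += 17 → s = 17.0000
seg 2 [56.3°–82.8°] simple-harmonic, h=-8: full span → s += -8 → s = 9.0000
seg 3 [82.8°–215.6°] dwell: s stays 9.0000
seg 4 [215.6°–266.5°] cycloidal, h=8: full span → s += 8 → s = 17.0000
seg 5 [266.5°–308.6°] uniform, h=6: θ=279.4° here. β=12.9, B=42.1. 6·12.9/42.1 = 1.8385 → s = 18.8385

18.8385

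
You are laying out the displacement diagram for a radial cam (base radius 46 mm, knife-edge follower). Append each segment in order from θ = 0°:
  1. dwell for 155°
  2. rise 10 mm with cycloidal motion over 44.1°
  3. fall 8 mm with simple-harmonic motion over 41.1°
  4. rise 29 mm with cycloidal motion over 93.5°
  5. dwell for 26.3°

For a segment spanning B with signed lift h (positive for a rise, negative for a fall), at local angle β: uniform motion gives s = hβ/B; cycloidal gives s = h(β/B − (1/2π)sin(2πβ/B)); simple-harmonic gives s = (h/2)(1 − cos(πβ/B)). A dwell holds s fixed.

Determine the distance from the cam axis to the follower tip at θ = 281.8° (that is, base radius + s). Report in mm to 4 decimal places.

seg 1 [0°–155°] dwell: s stays 0.0000
seg 2 [155°–199.1°] cycloidal, h=10: full span → s += 10 → s = 10.0000
seg 3 [199.1°–240.2°] simple-harmonic, h=-8: full span → s += -8 → s = 2.0000
seg 4 [240.2°–333.7°] cycloidal, h=29: θ=281.8° here. β=41.6, B=93.5. 29·(0.4449 − sin(2π·0.4449)/(2π)) = 11.3370 → s = 13.3370
radial distance = base radius + s = 46 + 13.3370 = 59.3370

59.3370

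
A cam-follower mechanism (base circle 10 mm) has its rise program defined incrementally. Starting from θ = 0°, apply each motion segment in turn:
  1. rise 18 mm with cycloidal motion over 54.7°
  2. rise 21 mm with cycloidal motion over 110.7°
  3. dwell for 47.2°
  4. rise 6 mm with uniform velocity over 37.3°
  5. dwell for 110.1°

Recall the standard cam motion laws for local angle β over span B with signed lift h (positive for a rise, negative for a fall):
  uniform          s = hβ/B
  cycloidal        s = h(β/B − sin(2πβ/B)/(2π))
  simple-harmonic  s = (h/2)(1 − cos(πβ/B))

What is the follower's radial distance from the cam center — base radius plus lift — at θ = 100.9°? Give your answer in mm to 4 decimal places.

seg 1 [0°–54.7°] cycloidal, h=18: full span → s += 18 → s = 18.0000
seg 2 [54.7°–165.4°] cycloidal, h=21: θ=100.9° here. β=46.2, B=110.7. 21·(0.4173 − sin(2π·0.4173)/(2π)) = 7.1054 → s = 25.1054
radial distance = base radius + s = 10 + 25.1054 = 35.1054

35.1054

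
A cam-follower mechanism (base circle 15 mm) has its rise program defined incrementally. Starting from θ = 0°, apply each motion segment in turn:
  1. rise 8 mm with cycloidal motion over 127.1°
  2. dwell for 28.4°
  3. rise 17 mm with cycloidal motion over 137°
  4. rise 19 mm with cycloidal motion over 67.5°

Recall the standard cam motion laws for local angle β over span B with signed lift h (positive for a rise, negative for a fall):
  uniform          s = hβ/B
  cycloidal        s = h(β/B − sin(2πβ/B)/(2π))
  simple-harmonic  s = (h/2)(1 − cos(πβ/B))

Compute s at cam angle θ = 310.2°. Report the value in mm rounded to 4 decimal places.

seg 1 [0°–127.1°] cycloidal, h=8: full span → s += 8 → s = 8.0000
seg 2 [127.1°–155.5°] dwell: s stays 8.0000
seg 3 [155.5°–292.5°] cycloidal, h=17: full span → s += 17 → s = 25.0000
seg 4 [292.5°–360°] cycloidal, h=19: θ=310.2° here. β=17.7, B=67.5. 19·(0.2622 − sin(2π·0.2622)/(2π)) = 1.9672 → s = 26.9672

26.9672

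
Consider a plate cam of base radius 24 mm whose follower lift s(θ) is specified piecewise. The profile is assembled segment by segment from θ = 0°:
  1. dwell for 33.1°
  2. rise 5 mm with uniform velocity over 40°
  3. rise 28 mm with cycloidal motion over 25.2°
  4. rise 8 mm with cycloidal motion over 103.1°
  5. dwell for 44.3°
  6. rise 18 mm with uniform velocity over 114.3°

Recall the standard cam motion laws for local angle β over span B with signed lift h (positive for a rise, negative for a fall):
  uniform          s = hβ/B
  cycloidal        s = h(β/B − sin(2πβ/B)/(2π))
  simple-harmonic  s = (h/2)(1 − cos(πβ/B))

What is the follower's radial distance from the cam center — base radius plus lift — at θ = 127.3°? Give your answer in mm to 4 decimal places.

seg 1 [0°–33.1°] dwell: s stays 0.0000
seg 2 [33.1°–73.1°] uniform, h=5: full span → s += 5 → s = 5.0000
seg 3 [73.1°–98.3°] cycloidal, h=28: full span → s += 28 → s = 33.0000
seg 4 [98.3°–201.4°] cycloidal, h=8: θ=127.3° here. β=29, B=103.1. 8·(0.2813 − sin(2π·0.2813)/(2π)) = 1.0015 → s = 34.0015
radial distance = base radius + s = 24 + 34.0015 = 58.0015

58.0015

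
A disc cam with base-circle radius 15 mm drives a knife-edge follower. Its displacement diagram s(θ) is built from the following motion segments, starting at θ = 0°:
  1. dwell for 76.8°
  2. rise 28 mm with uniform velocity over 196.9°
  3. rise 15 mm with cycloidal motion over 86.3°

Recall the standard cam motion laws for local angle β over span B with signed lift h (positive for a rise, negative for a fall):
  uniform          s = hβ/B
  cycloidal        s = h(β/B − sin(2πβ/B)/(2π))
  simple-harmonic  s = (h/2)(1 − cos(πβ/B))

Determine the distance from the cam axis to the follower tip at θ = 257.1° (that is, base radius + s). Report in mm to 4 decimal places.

seg 1 [0°–76.8°] dwell: s stays 0.0000
seg 2 [76.8°–273.7°] uniform, h=28: θ=257.1° here. β=180.3, B=196.9. 28·180.3/196.9 = 25.6394 → s = 25.6394
radial distance = base radius + s = 15 + 25.6394 = 40.6394

40.6394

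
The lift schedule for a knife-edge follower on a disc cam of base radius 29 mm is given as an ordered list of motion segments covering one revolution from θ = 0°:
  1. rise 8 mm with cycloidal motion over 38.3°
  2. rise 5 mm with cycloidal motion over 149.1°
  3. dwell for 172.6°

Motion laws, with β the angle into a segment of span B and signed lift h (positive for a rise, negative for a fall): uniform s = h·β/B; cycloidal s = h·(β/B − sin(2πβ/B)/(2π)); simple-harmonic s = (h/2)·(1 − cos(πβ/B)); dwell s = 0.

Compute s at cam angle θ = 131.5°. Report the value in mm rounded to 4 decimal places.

seg 1 [0°–38.3°] cycloidal, h=8: full span → s += 8 → s = 8.0000
seg 2 [38.3°–187.4°] cycloidal, h=5: θ=131.5° here. β=93.2, B=149.1. 5·(0.6251 − sin(2π·0.6251)/(2π)) = 3.6884 → s = 11.6884

11.6884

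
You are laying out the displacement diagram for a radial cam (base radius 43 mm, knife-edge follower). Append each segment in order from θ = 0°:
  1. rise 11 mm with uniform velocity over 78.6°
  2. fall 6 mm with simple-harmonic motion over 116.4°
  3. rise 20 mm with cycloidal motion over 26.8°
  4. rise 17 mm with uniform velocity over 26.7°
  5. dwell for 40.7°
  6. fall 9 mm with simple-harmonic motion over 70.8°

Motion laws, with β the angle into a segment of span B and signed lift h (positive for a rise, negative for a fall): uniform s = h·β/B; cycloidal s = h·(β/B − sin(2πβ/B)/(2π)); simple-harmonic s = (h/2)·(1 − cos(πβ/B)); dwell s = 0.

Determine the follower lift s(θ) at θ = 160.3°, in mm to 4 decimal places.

seg 1 [0°–78.6°] uniform, h=11: full span → s += 11 → s = 11.0000
seg 2 [78.6°–195°] simple-harmonic, h=-6: θ=160.3° here. β=81.7, B=116.4. -6/2·(1 − cos(π·0.7019)) = -4.7777 → s = 6.2223

6.2223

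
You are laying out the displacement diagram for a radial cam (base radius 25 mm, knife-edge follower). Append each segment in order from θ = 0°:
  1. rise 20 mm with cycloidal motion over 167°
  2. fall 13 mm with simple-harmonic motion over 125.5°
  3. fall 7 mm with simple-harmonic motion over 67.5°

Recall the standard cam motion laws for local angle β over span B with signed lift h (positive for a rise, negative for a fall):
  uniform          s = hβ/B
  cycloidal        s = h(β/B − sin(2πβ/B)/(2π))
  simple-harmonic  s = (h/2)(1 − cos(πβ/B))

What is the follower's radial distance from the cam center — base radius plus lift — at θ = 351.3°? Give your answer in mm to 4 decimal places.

seg 1 [0°–167°] cycloidal, h=20: full span → s += 20 → s = 20.0000
seg 2 [167°–292.5°] simple-harmonic, h=-13: full span → s += -13 → s = 7.0000
seg 3 [292.5°–360°] simple-harmonic, h=-7: θ=351.3° here. β=58.8, B=67.5. -7/2·(1 − cos(π·0.8711)) = -6.7170 → s = 0.2830
radial distance = base radius + s = 25 + 0.2830 = 25.2830

25.2830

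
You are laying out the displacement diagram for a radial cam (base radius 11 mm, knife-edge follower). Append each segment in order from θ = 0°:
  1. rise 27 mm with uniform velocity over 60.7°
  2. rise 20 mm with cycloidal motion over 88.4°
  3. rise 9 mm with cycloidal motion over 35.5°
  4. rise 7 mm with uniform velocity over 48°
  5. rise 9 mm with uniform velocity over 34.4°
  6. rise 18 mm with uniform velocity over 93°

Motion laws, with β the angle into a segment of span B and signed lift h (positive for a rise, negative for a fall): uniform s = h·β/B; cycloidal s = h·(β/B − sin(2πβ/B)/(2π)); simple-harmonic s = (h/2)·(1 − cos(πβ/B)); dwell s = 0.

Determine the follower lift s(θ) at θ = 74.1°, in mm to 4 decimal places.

seg 1 [0°–60.7°] uniform, h=27: full span → s += 27 → s = 27.0000
seg 2 [60.7°–149.1°] cycloidal, h=20: θ=74.1° here. β=13.4, B=88.4. 20·(0.1516 − sin(2π·0.1516)/(2π)) = 0.4380 → s = 27.4380

27.4380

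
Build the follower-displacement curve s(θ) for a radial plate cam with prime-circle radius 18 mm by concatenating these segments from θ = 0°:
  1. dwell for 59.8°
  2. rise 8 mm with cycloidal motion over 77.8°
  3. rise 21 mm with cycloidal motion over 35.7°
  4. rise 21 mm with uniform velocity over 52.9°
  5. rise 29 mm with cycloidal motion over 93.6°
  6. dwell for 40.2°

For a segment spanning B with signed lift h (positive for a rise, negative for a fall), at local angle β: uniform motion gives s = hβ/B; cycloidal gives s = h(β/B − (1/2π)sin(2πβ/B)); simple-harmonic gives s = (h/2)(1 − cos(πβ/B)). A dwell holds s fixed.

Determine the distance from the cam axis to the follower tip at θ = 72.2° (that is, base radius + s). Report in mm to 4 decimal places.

seg 1 [0°–59.8°] dwell: s stays 0.0000
seg 2 [59.8°–137.6°] cycloidal, h=8: θ=72.2° here. β=12.4, B=77.8. 8·(0.1594 − sin(2π·0.1594)/(2π)) = 0.2027 → s = 0.2027
radial distance = base radius + s = 18 + 0.2027 = 18.2027

18.2027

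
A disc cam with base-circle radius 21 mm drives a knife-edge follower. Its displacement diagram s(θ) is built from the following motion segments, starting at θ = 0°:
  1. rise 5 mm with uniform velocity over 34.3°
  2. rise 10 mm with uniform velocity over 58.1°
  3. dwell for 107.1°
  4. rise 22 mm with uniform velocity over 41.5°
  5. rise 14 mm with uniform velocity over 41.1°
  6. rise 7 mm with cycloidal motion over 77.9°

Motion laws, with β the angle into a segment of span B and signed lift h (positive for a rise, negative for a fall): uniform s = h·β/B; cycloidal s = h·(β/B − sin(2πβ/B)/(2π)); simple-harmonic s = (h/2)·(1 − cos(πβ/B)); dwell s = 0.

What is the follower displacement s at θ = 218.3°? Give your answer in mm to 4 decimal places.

seg 1 [0°–34.3°] uniform, h=5: full span → s += 5 → s = 5.0000
seg 2 [34.3°–92.4°] uniform, h=10: full span → s += 10 → s = 15.0000
seg 3 [92.4°–199.5°] dwell: s stays 15.0000
seg 4 [199.5°–241°] uniform, h=22: θ=218.3° here. β=18.8, B=41.5. 22·18.8/41.5 = 9.9663 → s = 24.9663

24.9663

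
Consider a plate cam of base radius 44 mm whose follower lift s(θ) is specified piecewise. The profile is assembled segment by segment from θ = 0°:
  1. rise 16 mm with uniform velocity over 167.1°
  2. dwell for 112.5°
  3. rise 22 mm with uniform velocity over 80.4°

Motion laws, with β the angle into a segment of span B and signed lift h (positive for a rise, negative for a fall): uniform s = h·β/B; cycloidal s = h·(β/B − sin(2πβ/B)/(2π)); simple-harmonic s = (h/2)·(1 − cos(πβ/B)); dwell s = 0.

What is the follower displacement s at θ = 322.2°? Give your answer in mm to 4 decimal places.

seg 1 [0°–167.1°] uniform, h=16: full span → s += 16 → s = 16.0000
seg 2 [167.1°–279.6°] dwell: s stays 16.0000
seg 3 [279.6°–360°] uniform, h=22: θ=322.2° here. β=42.6, B=80.4. 22·42.6/80.4 = 11.6567 → s = 27.6567

27.6567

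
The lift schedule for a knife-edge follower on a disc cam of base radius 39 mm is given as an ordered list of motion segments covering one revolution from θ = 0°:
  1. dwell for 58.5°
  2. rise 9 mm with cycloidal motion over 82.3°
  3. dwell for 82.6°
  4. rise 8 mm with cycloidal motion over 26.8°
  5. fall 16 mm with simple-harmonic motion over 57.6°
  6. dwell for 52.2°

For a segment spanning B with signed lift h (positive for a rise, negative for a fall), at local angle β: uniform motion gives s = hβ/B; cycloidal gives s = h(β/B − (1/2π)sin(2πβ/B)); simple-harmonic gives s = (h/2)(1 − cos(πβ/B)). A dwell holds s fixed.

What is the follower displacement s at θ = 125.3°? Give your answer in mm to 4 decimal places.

seg 1 [0°–58.5°] dwell: s stays 0.0000
seg 2 [58.5°–140.8°] cycloidal, h=9: θ=125.3° here. β=66.8, B=82.3. 9·(0.8117 − sin(2π·0.8117)/(2π)) = 8.6312 → s = 8.6312

8.6312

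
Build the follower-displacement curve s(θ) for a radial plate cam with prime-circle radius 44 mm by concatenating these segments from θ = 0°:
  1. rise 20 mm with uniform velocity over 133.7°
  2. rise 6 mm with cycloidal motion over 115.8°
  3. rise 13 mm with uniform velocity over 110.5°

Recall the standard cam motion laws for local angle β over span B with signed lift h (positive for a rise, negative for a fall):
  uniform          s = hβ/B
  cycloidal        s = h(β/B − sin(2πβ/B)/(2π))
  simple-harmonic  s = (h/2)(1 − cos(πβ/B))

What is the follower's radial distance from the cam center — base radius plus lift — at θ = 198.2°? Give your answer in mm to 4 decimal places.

seg 1 [0°–133.7°] uniform, h=20: full span → s += 20 → s = 20.0000
seg 2 [133.7°–249.5°] cycloidal, h=6: θ=198.2° here. β=64.5, B=115.8. 6·(0.5570 − sin(2π·0.5570)/(2π)) = 3.6767 → s = 23.6767
radial distance = base radius + s = 44 + 23.6767 = 67.6767

67.6767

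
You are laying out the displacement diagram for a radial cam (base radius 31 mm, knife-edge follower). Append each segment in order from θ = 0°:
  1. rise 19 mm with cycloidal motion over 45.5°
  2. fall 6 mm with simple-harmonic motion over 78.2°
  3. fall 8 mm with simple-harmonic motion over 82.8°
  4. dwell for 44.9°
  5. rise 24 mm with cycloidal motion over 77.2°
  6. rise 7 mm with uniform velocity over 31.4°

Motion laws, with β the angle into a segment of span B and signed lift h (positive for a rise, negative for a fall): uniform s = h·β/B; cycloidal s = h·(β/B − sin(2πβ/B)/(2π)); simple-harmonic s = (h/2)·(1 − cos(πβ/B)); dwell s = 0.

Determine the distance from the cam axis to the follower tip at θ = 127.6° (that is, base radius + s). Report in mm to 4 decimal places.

seg 1 [0°–45.5°] cycloidal, h=19: full span → s += 19 → s = 19.0000
seg 2 [45.5°–123.7°] simple-harmonic, h=-6: full span → s += -6 → s = 13.0000
seg 3 [123.7°–206.5°] simple-harmonic, h=-8: θ=127.6° here. β=3.9, B=82.8. -8/2·(1 − cos(π·0.0471)) = -0.0437 → s = 12.9563
radial distance = base radius + s = 31 + 12.9563 = 43.9563

43.9563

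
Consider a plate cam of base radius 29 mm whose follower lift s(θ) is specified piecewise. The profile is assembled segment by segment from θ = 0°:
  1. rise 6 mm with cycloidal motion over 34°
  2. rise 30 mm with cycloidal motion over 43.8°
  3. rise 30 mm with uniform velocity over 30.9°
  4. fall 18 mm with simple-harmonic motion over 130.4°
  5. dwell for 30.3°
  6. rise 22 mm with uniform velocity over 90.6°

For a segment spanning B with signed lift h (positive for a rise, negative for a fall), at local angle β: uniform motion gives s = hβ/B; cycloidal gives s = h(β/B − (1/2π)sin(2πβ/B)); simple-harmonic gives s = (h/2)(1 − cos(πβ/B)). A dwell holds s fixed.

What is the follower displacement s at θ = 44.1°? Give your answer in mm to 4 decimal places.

seg 1 [0°–34°] cycloidal, h=6: full span → s += 6 → s = 6.0000
seg 2 [34°–77.8°] cycloidal, h=30: θ=44.1° here. β=10.1, B=43.8. 30·(0.2306 − sin(2π·0.2306)/(2π)) = 2.1786 → s = 8.1786

8.1786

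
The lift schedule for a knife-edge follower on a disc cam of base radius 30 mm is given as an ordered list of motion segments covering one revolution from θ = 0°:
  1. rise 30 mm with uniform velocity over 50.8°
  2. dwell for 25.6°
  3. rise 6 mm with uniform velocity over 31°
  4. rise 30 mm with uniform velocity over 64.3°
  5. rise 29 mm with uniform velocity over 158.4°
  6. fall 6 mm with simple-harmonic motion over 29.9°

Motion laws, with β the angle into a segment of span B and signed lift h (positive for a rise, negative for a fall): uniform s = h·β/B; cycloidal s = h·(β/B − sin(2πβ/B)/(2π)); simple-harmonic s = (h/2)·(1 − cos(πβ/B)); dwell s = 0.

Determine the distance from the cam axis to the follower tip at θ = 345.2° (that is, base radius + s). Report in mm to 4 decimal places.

seg 1 [0°–50.8°] uniform, h=30: full span → s += 30 → s = 30.0000
seg 2 [50.8°–76.4°] dwell: s stays 30.0000
seg 3 [76.4°–107.4°] uniform, h=6: full span → s += 6 → s = 36.0000
seg 4 [107.4°–171.7°] uniform, h=30: full span → s += 30 → s = 66.0000
seg 5 [171.7°–330.1°] uniform, h=29: full span → s += 29 → s = 95.0000
seg 6 [330.1°–360°] simple-harmonic, h=-6: θ=345.2° here. β=15.1, B=29.9. -6/2·(1 − cos(π·0.5050)) = -3.0473 → s = 91.9527
radial distance = base radius + s = 30 + 91.9527 = 121.9527

121.9527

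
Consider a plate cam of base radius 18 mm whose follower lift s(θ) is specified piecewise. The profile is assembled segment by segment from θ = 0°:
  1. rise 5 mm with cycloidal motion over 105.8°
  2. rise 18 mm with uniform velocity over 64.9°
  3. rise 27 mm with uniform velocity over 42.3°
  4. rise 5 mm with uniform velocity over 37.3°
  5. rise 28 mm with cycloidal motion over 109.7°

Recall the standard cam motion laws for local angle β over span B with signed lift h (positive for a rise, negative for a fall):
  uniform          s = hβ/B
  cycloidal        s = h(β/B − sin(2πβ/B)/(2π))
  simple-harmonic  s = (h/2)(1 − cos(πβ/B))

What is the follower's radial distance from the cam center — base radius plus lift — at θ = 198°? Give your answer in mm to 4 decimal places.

seg 1 [0°–105.8°] cycloidal, h=5: full span → s += 5 → s = 5.0000
seg 2 [105.8°–170.7°] uniform, h=18: full span → s += 18 → s = 23.0000
seg 3 [170.7°–213°] uniform, h=27: θ=198° here. β=27.3, B=42.3. 27·27.3/42.3 = 17.4255 → s = 40.4255
radial distance = base radius + s = 18 + 40.4255 = 58.4255

58.4255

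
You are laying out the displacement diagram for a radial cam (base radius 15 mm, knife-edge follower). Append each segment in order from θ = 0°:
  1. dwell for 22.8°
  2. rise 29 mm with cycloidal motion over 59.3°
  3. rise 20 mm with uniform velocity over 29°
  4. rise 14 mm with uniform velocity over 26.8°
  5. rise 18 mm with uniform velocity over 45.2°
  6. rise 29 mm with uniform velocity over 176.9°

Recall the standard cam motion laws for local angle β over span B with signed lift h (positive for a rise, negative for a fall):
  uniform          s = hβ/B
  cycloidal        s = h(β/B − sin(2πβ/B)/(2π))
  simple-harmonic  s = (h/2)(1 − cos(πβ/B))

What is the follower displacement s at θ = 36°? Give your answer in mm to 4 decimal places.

seg 1 [0°–22.8°] dwell: s stays 0.0000
seg 2 [22.8°–82.1°] cycloidal, h=29: θ=36° here. β=13.2, B=59.3. 29·(0.2226 − sin(2π·0.2226)/(2π)) = 1.9081 → s = 1.9081

1.9081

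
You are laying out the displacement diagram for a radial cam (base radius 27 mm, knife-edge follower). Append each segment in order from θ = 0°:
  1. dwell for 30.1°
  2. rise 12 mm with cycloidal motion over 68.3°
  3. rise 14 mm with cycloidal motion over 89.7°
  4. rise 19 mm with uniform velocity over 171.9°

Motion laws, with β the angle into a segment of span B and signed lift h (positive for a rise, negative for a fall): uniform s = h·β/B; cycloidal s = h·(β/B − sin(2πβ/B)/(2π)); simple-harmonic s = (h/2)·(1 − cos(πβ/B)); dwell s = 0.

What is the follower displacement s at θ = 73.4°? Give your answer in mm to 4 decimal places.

seg 1 [0°–30.1°] dwell: s stays 0.0000
seg 2 [30.1°–98.4°] cycloidal, h=12: θ=73.4° here. β=43.3, B=68.3. 12·(0.6340 − sin(2π·0.6340)/(2π)) = 9.0320 → s = 9.0320

9.0320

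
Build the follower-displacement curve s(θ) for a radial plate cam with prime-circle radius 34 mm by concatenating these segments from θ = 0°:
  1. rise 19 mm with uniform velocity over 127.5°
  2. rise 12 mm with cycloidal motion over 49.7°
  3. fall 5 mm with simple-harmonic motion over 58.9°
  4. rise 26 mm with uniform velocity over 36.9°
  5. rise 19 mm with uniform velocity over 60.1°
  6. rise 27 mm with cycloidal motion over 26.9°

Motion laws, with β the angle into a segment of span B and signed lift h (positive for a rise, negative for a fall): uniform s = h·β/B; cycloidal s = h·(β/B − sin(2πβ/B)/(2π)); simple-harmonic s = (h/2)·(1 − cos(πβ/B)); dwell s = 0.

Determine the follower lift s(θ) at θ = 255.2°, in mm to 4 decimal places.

seg 1 [0°–127.5°] uniform, h=19: full span → s += 19 → s = 19.0000
seg 2 [127.5°–177.2°] cycloidal, h=12: full span → s += 12 → s = 31.0000
seg 3 [177.2°–236.1°] simple-harmonic, h=-5: full span → s += -5 → s = 26.0000
seg 4 [236.1°–273°] uniform, h=26: θ=255.2° here. β=19.1, B=36.9. 26·19.1/36.9 = 13.4580 → s = 39.4580

39.4580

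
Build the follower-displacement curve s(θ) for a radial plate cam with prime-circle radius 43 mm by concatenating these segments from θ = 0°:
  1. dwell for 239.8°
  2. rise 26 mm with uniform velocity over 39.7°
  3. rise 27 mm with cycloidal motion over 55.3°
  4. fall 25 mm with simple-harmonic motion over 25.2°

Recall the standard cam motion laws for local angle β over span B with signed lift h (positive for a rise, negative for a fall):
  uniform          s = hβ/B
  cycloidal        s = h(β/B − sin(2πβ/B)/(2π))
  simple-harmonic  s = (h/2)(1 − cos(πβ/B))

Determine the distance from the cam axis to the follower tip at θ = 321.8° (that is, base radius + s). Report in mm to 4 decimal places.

seg 1 [0°–239.8°] dwell: s stays 0.0000
seg 2 [239.8°–279.5°] uniform, h=26: full span → s += 26 → s = 26.0000
seg 3 [279.5°–334.8°] cycloidal, h=27: θ=321.8° here. β=42.3, B=55.3. 27·(0.7649 − sin(2π·0.7649)/(2π)) = 24.9311 → s = 50.9311
radial distance = base radius + s = 43 + 50.9311 = 93.9311

93.9311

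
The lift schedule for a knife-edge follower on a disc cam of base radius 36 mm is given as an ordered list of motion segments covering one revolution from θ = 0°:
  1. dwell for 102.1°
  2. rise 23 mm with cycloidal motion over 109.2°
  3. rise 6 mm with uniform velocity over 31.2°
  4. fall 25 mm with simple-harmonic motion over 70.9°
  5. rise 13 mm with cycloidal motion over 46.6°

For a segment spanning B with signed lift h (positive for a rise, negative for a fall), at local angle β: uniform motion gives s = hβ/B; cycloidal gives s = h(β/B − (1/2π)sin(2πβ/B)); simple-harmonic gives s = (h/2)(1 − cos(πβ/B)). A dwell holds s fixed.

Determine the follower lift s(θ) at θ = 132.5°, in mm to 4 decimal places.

seg 1 [0°–102.1°] dwell: s stays 0.0000
seg 2 [102.1°–211.3°] cycloidal, h=23: θ=132.5° here. β=30.4, B=109.2. 23·(0.2784 − sin(2π·0.2784)/(2π)) = 2.8004 → s = 2.8004

2.8004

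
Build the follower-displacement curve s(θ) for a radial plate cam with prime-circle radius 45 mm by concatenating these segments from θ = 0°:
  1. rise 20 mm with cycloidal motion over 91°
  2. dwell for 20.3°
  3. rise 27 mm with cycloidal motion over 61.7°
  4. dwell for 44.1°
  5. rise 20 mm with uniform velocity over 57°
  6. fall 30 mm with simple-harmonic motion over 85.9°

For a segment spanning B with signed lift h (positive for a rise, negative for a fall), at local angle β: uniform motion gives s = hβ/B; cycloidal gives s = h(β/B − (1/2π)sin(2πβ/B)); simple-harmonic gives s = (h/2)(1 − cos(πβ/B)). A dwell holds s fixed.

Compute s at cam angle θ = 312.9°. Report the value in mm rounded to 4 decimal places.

seg 1 [0°–91°] cycloidal, h=20: full span → s += 20 → s = 20.0000
seg 2 [91°–111.3°] dwell: s stays 20.0000
seg 3 [111.3°–173°] cycloidal, h=27: full span → s += 27 → s = 47.0000
seg 4 [173°–217.1°] dwell: s stays 47.0000
seg 5 [217.1°–274.1°] uniform, h=20: full span → s += 20 → s = 67.0000
seg 6 [274.1°–360°] simple-harmonic, h=-30: θ=312.9° here. β=38.8, B=85.9. -30/2·(1 − cos(π·0.4517)) = -12.7321 → s = 54.2679

54.2679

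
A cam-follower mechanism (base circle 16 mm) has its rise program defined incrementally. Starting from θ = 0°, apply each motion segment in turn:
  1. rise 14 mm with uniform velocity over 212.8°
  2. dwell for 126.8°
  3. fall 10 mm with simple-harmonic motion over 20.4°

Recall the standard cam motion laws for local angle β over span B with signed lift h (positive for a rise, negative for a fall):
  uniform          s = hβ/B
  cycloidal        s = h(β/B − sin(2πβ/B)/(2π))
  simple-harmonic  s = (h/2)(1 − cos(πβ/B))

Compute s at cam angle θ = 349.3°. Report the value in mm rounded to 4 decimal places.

seg 1 [0°–212.8°] uniform, h=14: full span → s += 14 → s = 14.0000
seg 2 [212.8°–339.6°] dwell: s stays 14.0000
seg 3 [339.6°–360°] simple-harmonic, h=-10: θ=349.3° here. β=9.7, B=20.4. -10/2·(1 − cos(π·0.4755)) = -4.6154 → s = 9.3846

9.3846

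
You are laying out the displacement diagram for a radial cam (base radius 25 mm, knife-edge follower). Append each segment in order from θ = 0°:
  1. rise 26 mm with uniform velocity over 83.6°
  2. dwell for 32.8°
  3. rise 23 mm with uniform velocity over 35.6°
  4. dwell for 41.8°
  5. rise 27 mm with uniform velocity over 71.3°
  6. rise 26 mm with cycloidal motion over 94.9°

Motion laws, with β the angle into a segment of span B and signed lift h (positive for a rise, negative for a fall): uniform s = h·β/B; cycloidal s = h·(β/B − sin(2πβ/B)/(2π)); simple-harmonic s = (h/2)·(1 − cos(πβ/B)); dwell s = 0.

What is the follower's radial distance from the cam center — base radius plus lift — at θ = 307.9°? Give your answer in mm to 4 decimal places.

seg 1 [0°–83.6°] uniform, h=26: full span → s += 26 → s = 26.0000
seg 2 [83.6°–116.4°] dwell: s stays 26.0000
seg 3 [116.4°–152°] uniform, h=23: full span → s += 23 → s = 49.0000
seg 4 [152°–193.8°] dwell: s stays 49.0000
seg 5 [193.8°–265.1°] uniform, h=27: full span → s += 27 → s = 76.0000
seg 6 [265.1°–360°] cycloidal, h=26: θ=307.9° here. β=42.8, B=94.9. 26·(0.4510 − sin(2π·0.4510)/(2π)) = 10.4721 → s = 86.4721
radial distance = base radius + s = 25 + 86.4721 = 111.4721

111.4721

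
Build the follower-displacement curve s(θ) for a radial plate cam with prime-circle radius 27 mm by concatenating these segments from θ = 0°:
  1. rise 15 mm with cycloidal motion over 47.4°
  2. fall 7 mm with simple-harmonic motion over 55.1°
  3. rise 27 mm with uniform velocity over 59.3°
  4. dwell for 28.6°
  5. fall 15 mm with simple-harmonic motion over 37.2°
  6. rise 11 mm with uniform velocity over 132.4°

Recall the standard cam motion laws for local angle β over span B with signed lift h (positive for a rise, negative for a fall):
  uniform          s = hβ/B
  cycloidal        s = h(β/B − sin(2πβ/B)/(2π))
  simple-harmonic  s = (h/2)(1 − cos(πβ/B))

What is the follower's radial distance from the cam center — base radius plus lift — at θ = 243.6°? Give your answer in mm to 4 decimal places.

seg 1 [0°–47.4°] cycloidal, h=15: full span → s += 15 → s = 15.0000
seg 2 [47.4°–102.5°] simple-harmonic, h=-7: full span → s += -7 → s = 8.0000
seg 3 [102.5°–161.8°] uniform, h=27: full span → s += 27 → s = 35.0000
seg 4 [161.8°–190.4°] dwell: s stays 35.0000
seg 5 [190.4°–227.6°] simple-harmonic, h=-15: full span → s += -15 → s = 20.0000
seg 6 [227.6°–360°] uniform, h=11: θ=243.6° here. β=16, B=132.4. 11·16/132.4 = 1.3293 → s = 21.3293
radial distance = base radius + s = 27 + 21.3293 = 48.3293

48.3293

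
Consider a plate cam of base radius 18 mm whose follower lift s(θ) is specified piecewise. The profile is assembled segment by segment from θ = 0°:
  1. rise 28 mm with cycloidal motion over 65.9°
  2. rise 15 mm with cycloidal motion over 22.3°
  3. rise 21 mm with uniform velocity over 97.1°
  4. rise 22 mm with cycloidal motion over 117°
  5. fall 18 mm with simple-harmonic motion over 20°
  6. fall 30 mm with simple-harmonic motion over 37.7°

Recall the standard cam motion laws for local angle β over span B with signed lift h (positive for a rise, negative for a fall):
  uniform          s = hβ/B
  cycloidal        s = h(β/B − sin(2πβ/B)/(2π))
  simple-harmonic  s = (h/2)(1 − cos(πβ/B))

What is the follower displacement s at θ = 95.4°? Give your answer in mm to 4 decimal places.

seg 1 [0°–65.9°] cycloidal, h=28: full span → s += 28 → s = 28.0000
seg 2 [65.9°–88.2°] cycloidal, h=15: full span → s += 15 → s = 43.0000
seg 3 [88.2°–185.3°] uniform, h=21: θ=95.4° here. β=7.2, B=97.1. 21·7.2/97.1 = 1.5572 → s = 44.5572

44.5572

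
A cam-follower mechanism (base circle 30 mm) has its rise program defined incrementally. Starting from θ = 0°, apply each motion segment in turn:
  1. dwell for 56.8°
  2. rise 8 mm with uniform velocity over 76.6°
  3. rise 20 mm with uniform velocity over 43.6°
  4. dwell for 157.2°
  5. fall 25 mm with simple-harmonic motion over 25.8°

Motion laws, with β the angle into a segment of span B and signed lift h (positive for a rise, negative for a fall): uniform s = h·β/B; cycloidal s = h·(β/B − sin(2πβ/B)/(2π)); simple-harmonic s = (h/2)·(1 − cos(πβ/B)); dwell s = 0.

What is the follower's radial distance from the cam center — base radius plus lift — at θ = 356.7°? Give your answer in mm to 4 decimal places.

seg 1 [0°–56.8°] dwell: s stays 0.0000
seg 2 [56.8°–133.4°] uniform, h=8: full span → s += 8 → s = 8.0000
seg 3 [133.4°–177°] uniform, h=20: full span → s += 20 → s = 28.0000
seg 4 [177°–334.2°] dwell: s stays 28.0000
seg 5 [334.2°–360°] simple-harmonic, h=-25: θ=356.7° here. β=22.5, B=25.8. -25/2·(1 − cos(π·0.8721)) = -24.0043 → s = 3.9957
radial distance = base radius + s = 30 + 3.9957 = 33.9957

33.9957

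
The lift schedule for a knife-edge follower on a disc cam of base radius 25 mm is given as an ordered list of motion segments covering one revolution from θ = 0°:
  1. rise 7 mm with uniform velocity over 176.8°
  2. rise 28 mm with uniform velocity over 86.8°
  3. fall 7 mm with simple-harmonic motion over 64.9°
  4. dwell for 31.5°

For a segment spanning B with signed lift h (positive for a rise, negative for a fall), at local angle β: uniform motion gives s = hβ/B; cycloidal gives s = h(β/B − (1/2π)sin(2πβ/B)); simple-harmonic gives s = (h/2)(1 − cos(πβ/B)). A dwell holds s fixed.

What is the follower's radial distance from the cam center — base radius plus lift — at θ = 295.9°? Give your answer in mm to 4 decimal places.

seg 1 [0°–176.8°] uniform, h=7: full span → s += 7 → s = 7.0000
seg 2 [176.8°–263.6°] uniform, h=28: full span → s += 28 → s = 35.0000
seg 3 [263.6°–328.5°] simple-harmonic, h=-7: θ=295.9° here. β=32.3, B=64.9. -7/2·(1 − cos(π·0.4977)) = -3.4746 → s = 31.5254
radial distance = base radius + s = 25 + 31.5254 = 56.5254

56.5254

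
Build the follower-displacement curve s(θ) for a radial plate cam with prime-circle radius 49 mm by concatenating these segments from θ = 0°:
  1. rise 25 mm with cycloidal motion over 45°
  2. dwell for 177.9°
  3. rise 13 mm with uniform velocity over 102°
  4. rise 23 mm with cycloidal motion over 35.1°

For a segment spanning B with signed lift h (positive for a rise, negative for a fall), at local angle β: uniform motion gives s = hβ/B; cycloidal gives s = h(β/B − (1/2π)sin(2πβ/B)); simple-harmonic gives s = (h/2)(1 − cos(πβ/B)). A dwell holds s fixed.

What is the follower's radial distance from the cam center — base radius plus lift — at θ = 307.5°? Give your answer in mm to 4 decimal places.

seg 1 [0°–45°] cycloidal, h=25: full span → s += 25 → s = 25.0000
seg 2 [45°–222.9°] dwell: s stays 25.0000
seg 3 [222.9°–324.9°] uniform, h=13: θ=307.5° here. β=84.6, B=102. 13·84.6/102 = 10.7824 → s = 35.7824
radial distance = base radius + s = 49 + 35.7824 = 84.7824

84.7824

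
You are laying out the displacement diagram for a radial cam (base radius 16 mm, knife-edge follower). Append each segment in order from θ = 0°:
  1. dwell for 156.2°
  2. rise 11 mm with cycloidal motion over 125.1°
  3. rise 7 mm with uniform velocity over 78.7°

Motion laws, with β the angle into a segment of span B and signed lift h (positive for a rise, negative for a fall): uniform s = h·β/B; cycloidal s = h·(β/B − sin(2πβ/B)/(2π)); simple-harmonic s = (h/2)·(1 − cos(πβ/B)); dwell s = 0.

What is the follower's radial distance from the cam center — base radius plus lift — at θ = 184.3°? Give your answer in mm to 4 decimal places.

seg 1 [0°–156.2°] dwell: s stays 0.0000
seg 2 [156.2°–281.3°] cycloidal, h=11: θ=184.3° here. β=28.1, B=125.1. 11·(0.2246 − sin(2π·0.2246)/(2π)) = 0.7423 → s = 0.7423
radial distance = base radius + s = 16 + 0.7423 = 16.7423

16.7423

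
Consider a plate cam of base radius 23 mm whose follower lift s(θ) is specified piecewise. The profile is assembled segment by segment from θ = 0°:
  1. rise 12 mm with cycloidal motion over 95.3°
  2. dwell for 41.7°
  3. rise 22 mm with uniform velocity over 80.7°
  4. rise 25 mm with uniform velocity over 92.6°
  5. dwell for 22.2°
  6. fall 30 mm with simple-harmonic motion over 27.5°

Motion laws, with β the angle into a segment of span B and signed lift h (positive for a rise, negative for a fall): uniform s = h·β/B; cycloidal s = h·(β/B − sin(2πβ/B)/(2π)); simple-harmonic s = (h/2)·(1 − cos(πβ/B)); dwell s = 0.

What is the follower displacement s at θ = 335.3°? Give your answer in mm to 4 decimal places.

seg 1 [0°–95.3°] cycloidal, h=12: full span → s += 12 → s = 12.0000
seg 2 [95.3°–137°] dwell: s stays 12.0000
seg 3 [137°–217.7°] uniform, h=22: full span → s += 22 → s = 34.0000
seg 4 [217.7°–310.3°] uniform, h=25: full span → s += 25 → s = 59.0000
seg 5 [310.3°–332.5°] dwell: s stays 59.0000
seg 6 [332.5°–360°] simple-harmonic, h=-30: θ=335.3° here. β=2.8, B=27.5. -30/2·(1 − cos(π·0.1018)) = -0.7609 → s = 58.2391

58.2391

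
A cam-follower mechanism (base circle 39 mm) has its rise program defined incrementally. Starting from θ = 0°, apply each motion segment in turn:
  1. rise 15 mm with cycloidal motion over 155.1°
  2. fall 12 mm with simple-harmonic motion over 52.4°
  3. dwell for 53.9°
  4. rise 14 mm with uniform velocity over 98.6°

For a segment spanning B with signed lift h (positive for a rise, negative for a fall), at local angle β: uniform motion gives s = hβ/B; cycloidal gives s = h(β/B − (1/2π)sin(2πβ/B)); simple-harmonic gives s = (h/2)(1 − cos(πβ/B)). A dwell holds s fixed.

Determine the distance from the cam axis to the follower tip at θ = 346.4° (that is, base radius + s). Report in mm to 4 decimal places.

seg 1 [0°–155.1°] cycloidal, h=15: full span → s += 15 → s = 15.0000
seg 2 [155.1°–207.5°] simple-harmonic, h=-12: full span → s += -12 → s = 3.0000
seg 3 [207.5°–261.4°] dwell: s stays 3.0000
seg 4 [261.4°–360°] uniform, h=14: θ=346.4° here. β=85, B=98.6. 14·85/98.6 = 12.0690 → s = 15.0690
radial distance = base radius + s = 39 + 15.0690 = 54.0690

54.0690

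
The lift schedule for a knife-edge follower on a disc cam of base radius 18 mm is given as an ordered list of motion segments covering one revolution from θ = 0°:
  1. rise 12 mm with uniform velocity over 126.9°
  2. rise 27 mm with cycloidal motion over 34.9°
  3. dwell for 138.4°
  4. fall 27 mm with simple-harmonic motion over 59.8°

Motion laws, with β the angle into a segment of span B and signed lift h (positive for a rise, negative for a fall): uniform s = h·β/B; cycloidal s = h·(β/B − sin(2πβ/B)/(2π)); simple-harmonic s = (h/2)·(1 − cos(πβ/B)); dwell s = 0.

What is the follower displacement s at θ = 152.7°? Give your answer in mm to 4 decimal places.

seg 1 [0°–126.9°] uniform, h=12: full span → s += 12 → s = 12.0000
seg 2 [126.9°–161.8°] cycloidal, h=27: θ=152.7° here. β=25.8, B=34.9. 27·(0.7393 − sin(2π·0.7393)/(2π)) = 24.2473 → s = 36.2473

36.2473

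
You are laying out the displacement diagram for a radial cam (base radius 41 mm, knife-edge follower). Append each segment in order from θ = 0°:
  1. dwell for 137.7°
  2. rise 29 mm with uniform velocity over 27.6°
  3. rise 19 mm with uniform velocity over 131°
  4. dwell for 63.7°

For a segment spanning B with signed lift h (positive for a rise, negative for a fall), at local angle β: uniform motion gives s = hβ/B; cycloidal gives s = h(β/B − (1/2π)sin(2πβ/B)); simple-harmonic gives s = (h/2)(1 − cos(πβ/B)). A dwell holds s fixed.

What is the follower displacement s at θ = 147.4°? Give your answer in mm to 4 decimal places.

seg 1 [0°–137.7°] dwell: s stays 0.0000
seg 2 [137.7°–165.3°] uniform, h=29: θ=147.4° here. β=9.7, B=27.6. 29·9.7/27.6 = 10.1920 → s = 10.1920

10.1920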